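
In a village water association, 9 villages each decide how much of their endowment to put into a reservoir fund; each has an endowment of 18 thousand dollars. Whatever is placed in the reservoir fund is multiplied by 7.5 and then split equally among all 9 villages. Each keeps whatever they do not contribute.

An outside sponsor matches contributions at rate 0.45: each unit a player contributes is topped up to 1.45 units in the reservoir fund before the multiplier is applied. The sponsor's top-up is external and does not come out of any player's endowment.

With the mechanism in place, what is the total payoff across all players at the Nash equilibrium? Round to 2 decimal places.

The effective private return per unit is now 7.5 × 1.45 / 9 = 1.2083 > 1, so every player's dominant strategy flips to full contribution.
So the Nash equilibrium is full contribution by all 9; the group earns 7.5 × 1.45 × 162 = 1761.75.

1761.75 thousand dollars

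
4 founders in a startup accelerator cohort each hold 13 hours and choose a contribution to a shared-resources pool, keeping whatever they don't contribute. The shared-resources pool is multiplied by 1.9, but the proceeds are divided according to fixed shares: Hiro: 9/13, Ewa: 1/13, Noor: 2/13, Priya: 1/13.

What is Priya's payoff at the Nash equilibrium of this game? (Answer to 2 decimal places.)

14.90 hours

Player j's private return per contributed unit is 1.9 × (j's share). Contributing is weakly dominant for j when that share is at least 1/1.9 = 0.5263, and contributing 0 is dominant otherwise.
Hiro alone (share 9/13) is above the threshold, contributing 13; the remaining 3 contribute 0. Total contributed: 13.
Priya keeps 13 and receives 1.9 × 13 × 1/13 = 1.90 from the shared-resources pool, for a payoff of 14.90.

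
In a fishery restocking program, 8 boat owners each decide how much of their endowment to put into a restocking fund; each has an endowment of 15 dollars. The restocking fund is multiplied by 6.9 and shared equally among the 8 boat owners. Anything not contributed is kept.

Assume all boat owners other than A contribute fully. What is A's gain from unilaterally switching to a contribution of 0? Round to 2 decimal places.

Switching from a contribution of 15 to 0 lets A keep an extra 15 dollars, but lowers the restocking fund by 15, which costs A their own share of that drop: 6.9/8 × 15 = 12.94.
Net gain = 15 − 12.94 = 2.06. The private return per contributed unit (0.8625) is below 1, so free-riding is indeed the best response regardless of what the others do.

2.06 dollars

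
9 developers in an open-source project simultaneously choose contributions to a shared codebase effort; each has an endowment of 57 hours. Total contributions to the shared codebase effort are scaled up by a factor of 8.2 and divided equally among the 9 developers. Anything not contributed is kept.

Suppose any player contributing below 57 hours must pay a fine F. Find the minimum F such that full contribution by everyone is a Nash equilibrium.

5.07 hours

Given the others contribute fully, the best deviation is to contribute 0 (any partial contribution still incurs the fine and gives up units whose private return 0.9111 is below 1).
Deviating from 57 to 0 saves 57 hours but forfeits the deviator's share of the drop in the shared codebase effort: 8.2/9 × 57 = 51.93.
So the deviation gain is 57 − 51.93 = 5.07, and the fine must be at least 5.07 hours to wipe it out.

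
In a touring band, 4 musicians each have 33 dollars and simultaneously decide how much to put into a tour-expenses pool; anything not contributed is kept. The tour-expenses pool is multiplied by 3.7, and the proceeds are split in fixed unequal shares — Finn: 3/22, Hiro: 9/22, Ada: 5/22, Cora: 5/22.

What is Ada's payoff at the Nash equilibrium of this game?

Player j's private return per contributed unit is 3.7 × (j's share). Contributing is weakly dominant for j when that share is at least 1/3.7 = 0.2703, and contributing 0 is dominant otherwise.
Hiro alone (share 9/22) is above the threshold, contributing 33; the remaining 3 contribute 0. Total contributed: 33.
Ada keeps 33 and receives 3.7 × 33 × 5/22 = 27.75 from the tour-expenses pool, for a payoff of 60.75.

60.75 dollars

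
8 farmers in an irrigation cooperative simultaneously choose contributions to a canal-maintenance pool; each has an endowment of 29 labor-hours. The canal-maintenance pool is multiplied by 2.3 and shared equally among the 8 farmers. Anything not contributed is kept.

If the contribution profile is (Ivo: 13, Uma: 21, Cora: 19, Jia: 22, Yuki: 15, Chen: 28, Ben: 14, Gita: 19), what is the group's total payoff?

Total contributed: 13 + 21 + 19 + 22 + 15 + 28 + 14 + 19 = 151; total kept: 8 × 29 − 151 = 81.
The canal-maintenance pool pays out 2.3 × 151 = 347.30 in aggregate.
Group total = 81 + 347.30 = 428.30.

428.30 labor-hours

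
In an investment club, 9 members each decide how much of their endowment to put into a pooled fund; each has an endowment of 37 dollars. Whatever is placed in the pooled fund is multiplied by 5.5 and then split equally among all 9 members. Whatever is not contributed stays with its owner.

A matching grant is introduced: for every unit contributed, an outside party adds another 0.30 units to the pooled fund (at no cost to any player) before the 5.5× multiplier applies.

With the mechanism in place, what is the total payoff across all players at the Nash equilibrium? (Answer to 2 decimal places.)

333.00 dollars

The effective private return is 5.5 × 1.30 / 9 = 0.7944, which is still under 1, so the mechanism doesn't change anyone's dominant strategy: zero contribution.
At the Nash equilibrium no one contributes; group total payoff = 9 × 37 = 333.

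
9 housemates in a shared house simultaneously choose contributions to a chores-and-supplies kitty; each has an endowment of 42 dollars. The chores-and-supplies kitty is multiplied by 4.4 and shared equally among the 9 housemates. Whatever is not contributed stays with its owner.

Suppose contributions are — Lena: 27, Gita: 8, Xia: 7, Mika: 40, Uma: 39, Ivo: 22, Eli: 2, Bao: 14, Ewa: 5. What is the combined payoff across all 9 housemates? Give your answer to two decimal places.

935.60 dollars

Total contributed: 27 + 8 + 7 + 40 + 39 + 22 + 2 + 14 + 5 = 164; total kept: 9 × 42 − 164 = 214.
The chores-and-supplies kitty pays out 4.4 × 164 = 721.60 in aggregate.
Group total = 214 + 721.60 = 935.60.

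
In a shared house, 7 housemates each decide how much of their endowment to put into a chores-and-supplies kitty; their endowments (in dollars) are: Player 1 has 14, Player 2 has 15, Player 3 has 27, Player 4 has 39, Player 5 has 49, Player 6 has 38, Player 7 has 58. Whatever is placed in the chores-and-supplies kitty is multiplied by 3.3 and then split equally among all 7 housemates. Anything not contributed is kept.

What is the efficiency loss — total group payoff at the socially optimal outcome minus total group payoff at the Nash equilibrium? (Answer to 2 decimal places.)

The private return per contributed unit is 3.3/7 = 0.4714 < 1 for every player regardless of endowment, so the Nash equilibrium is zero contribution and the group total is Σ E_j = 14 + 15 + 27 + 39 + 49 + 38 + 58 = 240.
Each contributed unit returns 3.300 to the group, so the social optimum is full contribution by everyone: group total = 3.300 × 240 = 792.00.
Efficiency loss = (3.300 − 1) × 240 = 552.00.

552.00 dollars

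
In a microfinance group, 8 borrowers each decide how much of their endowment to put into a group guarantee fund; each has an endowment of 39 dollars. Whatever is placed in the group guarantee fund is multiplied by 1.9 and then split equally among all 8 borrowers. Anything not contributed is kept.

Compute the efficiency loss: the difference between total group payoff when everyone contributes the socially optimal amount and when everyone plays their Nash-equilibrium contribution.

Each contributed unit returns 1.9/8 = 0.2375 to its contributor — below 1 — so contributing 0 is dominant for every player. At the Nash equilibrium everyone keeps their 39, and the group total is 8 × 39 = 312.
Each contributed unit returns 1.900 to the group as a whole (0.2375 to each of 8 players), which exceeds 1, so the social optimum is full contribution: group total = 1.900 × 312 = 592.80.
Efficiency loss = 592.80 − 312 = 280.80.

280.80 dollars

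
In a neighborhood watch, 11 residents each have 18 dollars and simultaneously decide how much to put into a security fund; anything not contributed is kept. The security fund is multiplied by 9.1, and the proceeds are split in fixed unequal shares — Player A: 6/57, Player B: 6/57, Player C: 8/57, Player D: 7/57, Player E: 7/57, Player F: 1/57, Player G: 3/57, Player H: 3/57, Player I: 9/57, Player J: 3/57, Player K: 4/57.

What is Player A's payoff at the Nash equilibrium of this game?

Player j's private return per contributed unit is 9.1 × (j's share). Contributing is weakly dominant for j when that share is at least 1/9.1 = 0.1099, and contributing 0 is dominant otherwise.
Player C, Player D, Player E and Player I clear that bar, contributing 18 each; the remaining 7 contribute 0. Total contributed: 72.
Player A keeps 18 and receives 9.1 × 72 × 6/57 = 68.97 from the security fund, for a payoff of 86.97.

86.97 dollars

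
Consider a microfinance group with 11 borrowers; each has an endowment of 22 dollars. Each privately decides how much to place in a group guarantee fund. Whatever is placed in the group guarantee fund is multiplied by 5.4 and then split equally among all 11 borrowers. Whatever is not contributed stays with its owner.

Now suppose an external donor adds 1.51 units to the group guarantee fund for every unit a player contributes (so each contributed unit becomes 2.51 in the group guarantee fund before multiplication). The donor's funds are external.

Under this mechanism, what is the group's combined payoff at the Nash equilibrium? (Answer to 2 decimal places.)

The effective private return per unit is now 5.4 × 2.51 / 11 = 1.2322 > 1, so every player's dominant strategy flips to full contribution.
At the Nash equilibrium everyone contributes 22. Group total payoff = 5.4 × 2.51 × 242 = 3280.07.

3280.07 dollars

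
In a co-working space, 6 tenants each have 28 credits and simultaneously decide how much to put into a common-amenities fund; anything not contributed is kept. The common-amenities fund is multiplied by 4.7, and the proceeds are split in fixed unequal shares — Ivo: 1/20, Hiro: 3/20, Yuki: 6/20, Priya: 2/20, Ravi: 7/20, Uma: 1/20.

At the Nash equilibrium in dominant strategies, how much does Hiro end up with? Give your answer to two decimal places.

Each unit j contributes comes back to j as 4.7 × (j's share), so j prefers to contribute only if that share exceeds 1/4.7 = 0.2128; otherwise keeping the unit dominates.
The shares above 0.2128 belong to Yuki and Ravi, contributing 28 each; the remaining 4 contribute 0. Total contributed: 56.
Hiro keeps 28 and receives 4.7 × 56 × 3/20 = 39.48 from the common-amenities fund, for a payoff of 67.48.

67.48 credits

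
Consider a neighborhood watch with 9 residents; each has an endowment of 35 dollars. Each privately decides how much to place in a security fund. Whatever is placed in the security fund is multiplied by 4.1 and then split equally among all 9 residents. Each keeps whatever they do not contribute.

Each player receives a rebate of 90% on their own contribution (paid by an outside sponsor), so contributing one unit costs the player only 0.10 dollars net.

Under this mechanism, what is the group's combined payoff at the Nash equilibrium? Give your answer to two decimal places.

The effective private return per unit is now (4.1/9) / 0.10 = 4.5556 > 1, so every player's dominant strategy flips to full contribution.
So the Nash equilibrium is full contribution by all 9; the group earns 9 × (35 × 0.90 + 4.1 × 35) = 1575.00.

1575.00 dollars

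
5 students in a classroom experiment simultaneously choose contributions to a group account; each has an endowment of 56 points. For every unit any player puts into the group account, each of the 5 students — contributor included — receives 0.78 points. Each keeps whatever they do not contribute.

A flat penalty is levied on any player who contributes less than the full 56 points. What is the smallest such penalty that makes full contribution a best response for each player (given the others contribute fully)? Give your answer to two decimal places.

Given the others contribute fully, the best deviation is to contribute 0 (any partial contribution still incurs the fine and gives up units whose private return 0.78 is below 1).
Deviating from 56 to 0 saves 56 points but forfeits the deviator's share of the drop in the group account: 0.78 × 56 = 43.68.
So the deviation gain is 56 − 43.68 = 12.32, and the fine must be at least 12.32 points to wipe it out.

12.32 points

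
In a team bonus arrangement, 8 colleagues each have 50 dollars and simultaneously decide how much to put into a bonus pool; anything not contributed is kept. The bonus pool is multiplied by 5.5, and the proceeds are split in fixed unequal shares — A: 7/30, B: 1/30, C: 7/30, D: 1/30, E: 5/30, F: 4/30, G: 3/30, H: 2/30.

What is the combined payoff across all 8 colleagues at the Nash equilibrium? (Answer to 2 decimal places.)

A player with share s gets back 5.5·s per unit contributed, so full contribution is dominant for anyone with s > 1/5.5 = 0.1818 and zero contribution is dominant for anyone below.
A and C clear that bar, contributing 50 each; the remaining 6 contribute 0. Total contributed: 100.
The bonus pool pays out 5.5 × 100 = 550.00 in total (split across the unequal shares, but the aggregate is all that matters for the group sum).
The 6 free-riders keep 50 each, adding 300. Group total = 300 + 550.00 = 850.00.

850.00 dollars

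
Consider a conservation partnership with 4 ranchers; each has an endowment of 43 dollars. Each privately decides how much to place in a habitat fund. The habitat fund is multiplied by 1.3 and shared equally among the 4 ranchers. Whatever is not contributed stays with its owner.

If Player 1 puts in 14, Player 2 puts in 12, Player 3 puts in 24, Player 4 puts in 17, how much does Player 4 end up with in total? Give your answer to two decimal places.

47.78 dollars

Total contributed: 14 + 12 + 24 + 17 = 67.
Each receives 1.3 × 67 / 4 = 21.78 from the habitat fund.
Player 4 keeps 43 − 17 = 26, so Player 4's payoff is 26 + 21.78 = 47.78.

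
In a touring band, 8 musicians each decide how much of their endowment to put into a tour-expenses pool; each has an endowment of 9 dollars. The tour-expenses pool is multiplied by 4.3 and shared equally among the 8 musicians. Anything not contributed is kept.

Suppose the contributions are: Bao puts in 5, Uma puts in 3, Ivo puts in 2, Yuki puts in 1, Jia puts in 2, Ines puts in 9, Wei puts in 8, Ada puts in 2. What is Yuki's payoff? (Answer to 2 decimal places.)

25.20 dollars

Total contributed: 5 + 3 + 2 + 1 + 2 + 9 + 8 + 2 = 32.
Each receives 4.3 × 32 / 8 = 17.20 from the tour-expenses pool.
Yuki keeps 9 − 1 = 8, so Yuki's payoff is 8 + 17.20 = 25.20.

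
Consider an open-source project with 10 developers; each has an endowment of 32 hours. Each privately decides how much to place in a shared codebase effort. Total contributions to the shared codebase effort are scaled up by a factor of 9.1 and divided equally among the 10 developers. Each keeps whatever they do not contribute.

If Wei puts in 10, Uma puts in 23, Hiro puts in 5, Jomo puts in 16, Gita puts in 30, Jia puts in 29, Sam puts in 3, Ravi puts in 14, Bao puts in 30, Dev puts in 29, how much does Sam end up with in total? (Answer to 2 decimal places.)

Total contributed: 10 + 23 + 5 + 16 + 30 + 29 + 3 + 14 + 30 + 29 = 189.
Each receives 9.1 × 189 / 10 = 171.99 from the shared codebase effort.
Sam keeps 32 − 3 = 29, so Sam's payoff is 29 + 171.99 = 200.99.

200.99 hours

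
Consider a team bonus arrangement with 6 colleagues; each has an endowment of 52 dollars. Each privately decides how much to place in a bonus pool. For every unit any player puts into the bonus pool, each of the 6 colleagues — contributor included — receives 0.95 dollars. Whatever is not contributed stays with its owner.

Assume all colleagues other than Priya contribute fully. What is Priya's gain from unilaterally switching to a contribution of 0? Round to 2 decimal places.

Switching from a contribution of 52 to 0 lets Priya keep an extra 52 dollars, but lowers the bonus pool by 52, which costs Priya their own share of that drop: 0.95 × 52 = 49.40.
Net gain = 52 − 49.40 = 2.60. The private return per contributed unit (0.95) is below 1, so free-riding is indeed the best response regardless of what the others do.

2.60 dollars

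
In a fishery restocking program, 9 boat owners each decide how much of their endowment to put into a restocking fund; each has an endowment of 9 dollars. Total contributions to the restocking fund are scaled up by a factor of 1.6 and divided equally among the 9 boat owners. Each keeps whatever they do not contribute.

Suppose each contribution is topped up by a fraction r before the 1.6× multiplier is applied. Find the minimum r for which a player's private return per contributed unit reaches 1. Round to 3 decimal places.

4.625

With matching at rate r, one contributed unit becomes (1 + r) in the restocking fund and returns 1.6 × (1 + r) / 9 to the contributor.
Setting this equal to 1: 1 + r = 9/1.6 = 5.6250.
So the minimum matching rate is r = 5.6250 − 1 = 4.625.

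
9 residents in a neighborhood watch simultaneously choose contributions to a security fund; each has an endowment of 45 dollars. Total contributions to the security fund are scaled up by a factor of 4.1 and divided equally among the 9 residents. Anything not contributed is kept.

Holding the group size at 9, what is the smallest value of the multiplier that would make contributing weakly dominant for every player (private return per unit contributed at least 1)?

9

A contributed unit returns (multiplier)/9 to its contributor.
This reaches 1 exactly when the multiplier is 9.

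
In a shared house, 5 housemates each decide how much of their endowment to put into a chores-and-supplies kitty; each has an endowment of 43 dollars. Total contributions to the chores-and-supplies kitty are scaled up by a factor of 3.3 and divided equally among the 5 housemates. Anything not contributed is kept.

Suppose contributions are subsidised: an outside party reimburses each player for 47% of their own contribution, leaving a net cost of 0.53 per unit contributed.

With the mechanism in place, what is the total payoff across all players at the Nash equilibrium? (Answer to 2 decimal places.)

810.55 dollars

Under the mechanism each unit contributed yields (3.3/5) / 0.53 = 1.2453 back to its contributor per unit of net cost, which exceeds 1, making full contribution the dominant choice for everyone.
So the Nash equilibrium is full contribution by all 5; the group earns 5 × (43 × 0.47 + 3.3 × 43) = 810.55.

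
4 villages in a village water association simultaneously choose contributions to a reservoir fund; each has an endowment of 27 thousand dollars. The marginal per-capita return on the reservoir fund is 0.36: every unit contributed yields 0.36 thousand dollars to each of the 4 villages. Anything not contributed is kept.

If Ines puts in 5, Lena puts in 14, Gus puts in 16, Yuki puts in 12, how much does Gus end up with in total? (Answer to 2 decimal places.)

27.92 thousand dollars

Total contributed: 5 + 14 + 16 + 12 = 47.
Each receives 0.36 × 47 = 16.92 from the reservoir fund.
Gus keeps 27 − 16 = 11, so Gus's payoff is 11 + 16.92 = 27.92.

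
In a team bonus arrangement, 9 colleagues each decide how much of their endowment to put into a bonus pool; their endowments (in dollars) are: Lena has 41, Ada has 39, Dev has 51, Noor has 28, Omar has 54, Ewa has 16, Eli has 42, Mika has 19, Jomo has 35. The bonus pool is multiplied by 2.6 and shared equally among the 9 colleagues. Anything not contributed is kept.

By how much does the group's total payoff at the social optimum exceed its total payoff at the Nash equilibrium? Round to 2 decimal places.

The private return per contributed unit is 2.6/9 = 0.2889 < 1 for every player regardless of endowment, so the Nash equilibrium is zero contribution and the group total is Σ E_j = 41 + 39 + 51 + 28 + 54 + 16 + 42 + 19 + 35 = 325.
Each contributed unit returns 2.600 to the group, so the social optimum is full contribution by everyone: group total = 2.600 × 325 = 845.00.
Efficiency loss = (2.600 − 1) × 325 = 520.00.

520.00 dollars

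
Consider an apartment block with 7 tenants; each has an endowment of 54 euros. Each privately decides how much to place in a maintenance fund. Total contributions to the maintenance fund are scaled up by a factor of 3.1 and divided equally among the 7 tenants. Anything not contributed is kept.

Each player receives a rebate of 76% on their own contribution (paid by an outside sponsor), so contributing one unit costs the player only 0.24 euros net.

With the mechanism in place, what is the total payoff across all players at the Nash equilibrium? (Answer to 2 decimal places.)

1459.08 euros

The effective private return per unit is now (3.1/7) / 0.24 = 1.8452 > 1, so every player's dominant strategy flips to full contribution.
At the Nash equilibrium everyone contributes 54. Group total payoff = 7 × (54 × 0.76 + 3.1 × 54) = 1459.08.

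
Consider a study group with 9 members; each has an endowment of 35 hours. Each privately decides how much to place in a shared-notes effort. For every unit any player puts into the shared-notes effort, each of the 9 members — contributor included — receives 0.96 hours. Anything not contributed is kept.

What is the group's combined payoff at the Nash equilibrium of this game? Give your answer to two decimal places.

315.00 hours

The private return per contributed unit is 0.96 < 1, so contributing 0 is dominant for every player. At the Nash equilibrium everyone keeps their 35, and the group total is 9 × 35 = 315.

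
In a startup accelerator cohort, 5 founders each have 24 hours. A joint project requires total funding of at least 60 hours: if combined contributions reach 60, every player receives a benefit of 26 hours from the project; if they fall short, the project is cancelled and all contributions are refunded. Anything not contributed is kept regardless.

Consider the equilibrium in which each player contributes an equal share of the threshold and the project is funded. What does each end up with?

Equal share of the threshold: 60/5 = 12.
At this profile no one gains by cutting their contribution: any cut drops the total below 60, the project is cancelled, contributions are refunded, and the deviator ends with 24, which is less than 24 − 12 + 26 = 38. Contributing more than 12 just wastes the excess. So contributing exactly 12 is a best response.
Each player's payoff: 24 − 12 + 26 = 38.

38 hours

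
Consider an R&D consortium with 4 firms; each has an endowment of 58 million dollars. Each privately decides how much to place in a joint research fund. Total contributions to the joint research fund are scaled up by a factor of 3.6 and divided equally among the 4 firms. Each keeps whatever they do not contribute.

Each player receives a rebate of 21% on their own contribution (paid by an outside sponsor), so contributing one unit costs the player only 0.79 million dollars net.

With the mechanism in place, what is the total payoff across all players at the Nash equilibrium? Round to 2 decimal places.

With the mechanism, a contributed unit returns (3.6/4) / 0.79 = 1.1392 per unit of net cost to the contributor — now above 1 — so contributing fully is weakly dominant for every player.
At the Nash equilibrium everyone contributes 58. Group total payoff = 4 × (58 × 0.21 + 3.6 × 58) = 883.92.

883.92 million dollars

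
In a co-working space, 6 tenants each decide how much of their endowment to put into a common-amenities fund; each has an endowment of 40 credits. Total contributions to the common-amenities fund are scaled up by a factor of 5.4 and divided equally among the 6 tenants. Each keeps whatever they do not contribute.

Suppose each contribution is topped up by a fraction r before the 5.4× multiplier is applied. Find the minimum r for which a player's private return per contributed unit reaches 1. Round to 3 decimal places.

0.111

With matching at rate r, one contributed unit becomes (1 + r) in the common-amenities fund and returns 5.4 × (1 + r) / 6 to the contributor.
Setting this equal to 1: 1 + r = 6/5.4 = 1.1111.
So the minimum matching rate is r = 1.1111 − 1 = 0.111.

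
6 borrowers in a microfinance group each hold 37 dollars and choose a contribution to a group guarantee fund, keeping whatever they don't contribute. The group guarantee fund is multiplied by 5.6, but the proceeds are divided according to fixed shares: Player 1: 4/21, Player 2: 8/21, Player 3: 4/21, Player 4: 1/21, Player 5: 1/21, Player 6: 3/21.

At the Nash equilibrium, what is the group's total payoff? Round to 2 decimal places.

732.60 dollars

For player j, contributing a unit is worthwhile iff 5.6 × (j's share) ≥ 1, i.e. iff j's share is at least 0.1786.
Player 1, Player 2 and Player 3 clear that bar, contributing 37 each; the remaining 3 contribute 0. Total contributed: 111.
The group guarantee fund pays out 5.6 × 111 = 621.60 in total (split across the unequal shares, but the aggregate is all that matters for the group sum).
The 3 free-riders keep 37 each, adding 111. Group total = 111 + 621.60 = 732.60.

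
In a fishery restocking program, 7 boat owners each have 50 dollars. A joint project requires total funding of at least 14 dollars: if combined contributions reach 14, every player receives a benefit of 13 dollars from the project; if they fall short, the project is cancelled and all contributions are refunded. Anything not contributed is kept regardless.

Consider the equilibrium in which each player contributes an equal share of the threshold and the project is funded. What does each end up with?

61 dollars

Equal share of the threshold: 14/7 = 2.
At this profile no one gains by cutting their contribution: any cut drops the total below 14, the project is cancelled, contributions are refunded, and the deviator ends with 50, which is less than 50 − 2 + 13 = 61. Contributing more than 2 just wastes the excess. So contributing exactly 2 is a best response.
Each player's payoff: 50 − 2 + 13 = 61.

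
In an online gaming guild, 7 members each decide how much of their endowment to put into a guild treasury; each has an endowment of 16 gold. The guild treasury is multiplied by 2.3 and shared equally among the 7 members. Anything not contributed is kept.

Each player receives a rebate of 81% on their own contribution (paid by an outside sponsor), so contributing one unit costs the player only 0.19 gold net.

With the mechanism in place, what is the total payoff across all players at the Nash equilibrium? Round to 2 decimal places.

348.32 gold

Under the mechanism each unit contributed yields (2.3/7) / 0.19 = 1.7293 back to its contributor per unit of net cost, which exceeds 1, making full contribution the dominant choice for everyone.
So the Nash equilibrium is full contribution by all 7; the group earns 7 × (16 × 0.81 + 2.3 × 16) = 348.32.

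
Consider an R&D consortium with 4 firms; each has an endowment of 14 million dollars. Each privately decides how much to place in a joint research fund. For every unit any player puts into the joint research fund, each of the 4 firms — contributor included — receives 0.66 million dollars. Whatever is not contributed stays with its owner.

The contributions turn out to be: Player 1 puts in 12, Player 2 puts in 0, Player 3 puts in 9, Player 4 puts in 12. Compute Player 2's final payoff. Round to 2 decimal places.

35.78 million dollars

Total contributed: 12 + 0 + 9 + 12 = 33.
Each receives 0.66 × 33 = 21.78 from the joint research fund.
Player 2 keeps 14 − 0 = 14, so Player 2's payoff is 14 + 21.78 = 35.78.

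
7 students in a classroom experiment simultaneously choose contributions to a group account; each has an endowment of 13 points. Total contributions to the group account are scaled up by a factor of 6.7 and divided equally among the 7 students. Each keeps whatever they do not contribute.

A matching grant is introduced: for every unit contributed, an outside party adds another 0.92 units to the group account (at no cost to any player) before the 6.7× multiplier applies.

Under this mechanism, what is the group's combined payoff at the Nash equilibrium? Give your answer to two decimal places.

1170.62 points

Under the mechanism each unit contributed yields 6.7 × 1.92 / 7 = 1.8377 back to its contributor per unit of net cost, which exceeds 1, making full contribution the dominant choice for everyone.
At the Nash equilibrium everyone contributes 13. Group total payoff = 6.7 × 1.92 × 91 = 1170.62.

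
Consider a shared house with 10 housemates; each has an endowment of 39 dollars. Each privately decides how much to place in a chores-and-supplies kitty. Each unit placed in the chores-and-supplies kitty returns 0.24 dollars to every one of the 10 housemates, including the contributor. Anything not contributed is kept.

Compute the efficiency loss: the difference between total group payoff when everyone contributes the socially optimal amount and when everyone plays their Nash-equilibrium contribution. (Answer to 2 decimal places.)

The private return per contributed unit is 0.24 < 1, so contributing 0 is dominant for every player. At the Nash equilibrium everyone keeps their 39, and the group total is 10 × 39 = 390.
Each contributed unit returns 2.400 to the group as a whole (0.24 to each of 10 players), which exceeds 1, so the social optimum is full contribution: group total = 2.400 × 390 = 936.00.
Efficiency loss = 936.00 − 390 = 546.00.

546.00 dollars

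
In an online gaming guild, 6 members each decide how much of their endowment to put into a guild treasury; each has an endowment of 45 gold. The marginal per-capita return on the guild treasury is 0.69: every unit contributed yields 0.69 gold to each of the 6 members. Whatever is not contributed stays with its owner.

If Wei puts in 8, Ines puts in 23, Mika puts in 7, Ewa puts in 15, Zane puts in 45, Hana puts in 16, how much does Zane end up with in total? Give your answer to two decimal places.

78.66 gold

Total contributed: 8 + 23 + 7 + 15 + 45 + 16 = 114.
Each receives 0.69 × 114 = 78.66 from the guild treasury.
Zane keeps 45 − 45 = 0, so Zane's payoff is 0 + 78.66 = 78.66.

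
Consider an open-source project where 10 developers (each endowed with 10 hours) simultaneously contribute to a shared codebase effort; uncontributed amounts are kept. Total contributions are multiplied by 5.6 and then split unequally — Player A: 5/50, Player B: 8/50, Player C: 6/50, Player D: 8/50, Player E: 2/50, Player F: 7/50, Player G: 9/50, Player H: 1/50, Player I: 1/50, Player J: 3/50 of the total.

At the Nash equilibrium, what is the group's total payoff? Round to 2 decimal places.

A player with share s gets back 5.6·s per unit contributed, so full contribution is dominant for anyone with s > 1/5.6 = 0.1786 and zero contribution is dominant for anyone below.
Player G alone (share 9/50) is above the threshold, contributing 10; the remaining 9 contribute 0. Total contributed: 10.
The shared codebase effort pays out 5.6 × 10 = 56.00 in total (split across the unequal shares, but the aggregate is all that matters for the group sum).
The 9 free-riders keep 10 each, adding 90. Group total = 90 + 56.00 = 146.00.

146.00 hours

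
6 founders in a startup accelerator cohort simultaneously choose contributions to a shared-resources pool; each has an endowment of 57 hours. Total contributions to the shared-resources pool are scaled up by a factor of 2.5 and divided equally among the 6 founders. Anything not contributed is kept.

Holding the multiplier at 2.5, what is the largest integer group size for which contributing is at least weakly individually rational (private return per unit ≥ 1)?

Private return per unit is 2.5/(group size), which is ≥ 1 whenever the group size is ≤ 2.5.
The largest such integer is 2.

2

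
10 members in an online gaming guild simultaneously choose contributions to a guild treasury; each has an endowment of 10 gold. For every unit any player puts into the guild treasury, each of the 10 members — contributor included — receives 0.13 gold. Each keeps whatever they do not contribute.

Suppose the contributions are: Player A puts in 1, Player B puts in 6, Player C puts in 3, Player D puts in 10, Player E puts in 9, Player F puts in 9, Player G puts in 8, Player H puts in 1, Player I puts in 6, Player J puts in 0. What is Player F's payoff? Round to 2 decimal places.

Total contributed: 1 + 6 + 3 + 10 + 9 + 9 + 8 + 1 + 6 + 0 = 53.
Each receives 0.13 × 53 = 6.89 from the guild treasury.
Player F keeps 10 − 9 = 1, so Player F's payoff is 1 + 6.89 = 7.89.

7.89 gold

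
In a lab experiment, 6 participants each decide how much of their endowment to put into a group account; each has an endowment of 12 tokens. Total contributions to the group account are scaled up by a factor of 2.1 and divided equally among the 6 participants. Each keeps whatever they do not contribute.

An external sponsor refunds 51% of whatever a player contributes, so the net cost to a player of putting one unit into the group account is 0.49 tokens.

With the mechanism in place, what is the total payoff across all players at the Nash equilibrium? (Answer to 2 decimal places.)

The effective private return is (2.1/6) / 0.49 = 0.7143, which is still under 1, so the mechanism doesn't change anyone's dominant strategy: zero contribution.
At the Nash equilibrium no one contributes; group total payoff = 6 × 12 = 72.

72.00 tokens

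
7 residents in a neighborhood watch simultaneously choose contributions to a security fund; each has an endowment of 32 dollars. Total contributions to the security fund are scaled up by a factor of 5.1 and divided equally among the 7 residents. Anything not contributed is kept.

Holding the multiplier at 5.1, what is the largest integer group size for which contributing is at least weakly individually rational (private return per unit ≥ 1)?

5

Private return per unit is 5.1/(group size), which is ≥ 1 whenever the group size is ≤ 5.1.
The largest such integer is 5.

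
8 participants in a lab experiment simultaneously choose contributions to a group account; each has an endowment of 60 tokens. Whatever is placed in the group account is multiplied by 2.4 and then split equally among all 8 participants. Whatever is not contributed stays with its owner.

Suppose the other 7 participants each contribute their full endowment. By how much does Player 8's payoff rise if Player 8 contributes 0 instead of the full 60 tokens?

Switching from a contribution of 60 to 0 lets Player 8 keep an extra 60 tokens, but lowers the group account by 60, which costs Player 8 their own share of that drop: 2.4/8 × 60 = 18.00.
Net gain = 60 − 18.00 = 42.00. The private return per contributed unit (0.3000) is below 1, so free-riding is indeed the best response regardless of what the others do.

42.00 tokens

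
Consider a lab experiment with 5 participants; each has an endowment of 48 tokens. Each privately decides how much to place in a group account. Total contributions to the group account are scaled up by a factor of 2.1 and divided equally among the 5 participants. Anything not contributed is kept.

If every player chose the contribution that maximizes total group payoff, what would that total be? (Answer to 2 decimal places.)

504.00 tokens

Each contributed unit returns 2.100 to the group as a whole (0.4200 to each of 5 players), which exceeds 1, so the social optimum is full contribution: group total = 2.100 × 240 = 504.00.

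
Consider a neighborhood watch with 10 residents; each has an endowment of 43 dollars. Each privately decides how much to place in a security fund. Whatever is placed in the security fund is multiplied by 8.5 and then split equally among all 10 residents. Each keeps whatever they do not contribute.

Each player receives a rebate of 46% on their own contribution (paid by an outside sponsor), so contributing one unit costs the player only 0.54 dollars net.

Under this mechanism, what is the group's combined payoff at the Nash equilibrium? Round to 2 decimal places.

With the mechanism, a contributed unit returns (8.5/10) / 0.54 = 1.5741 per unit of net cost to the contributor — now above 1 — so contributing fully is weakly dominant for every player.
At the Nash equilibrium everyone contributes 43. Group total payoff = 10 × (43 × 0.46 + 8.5 × 43) = 3852.80.

3852.80 dollars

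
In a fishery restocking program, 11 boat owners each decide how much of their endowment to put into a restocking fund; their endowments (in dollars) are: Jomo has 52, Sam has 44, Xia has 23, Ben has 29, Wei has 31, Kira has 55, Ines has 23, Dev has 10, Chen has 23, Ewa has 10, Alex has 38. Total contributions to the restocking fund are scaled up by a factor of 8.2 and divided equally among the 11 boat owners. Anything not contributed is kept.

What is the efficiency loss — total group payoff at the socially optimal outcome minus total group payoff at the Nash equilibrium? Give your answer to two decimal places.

2433.60 dollars

The private return per contributed unit is 8.2/11 = 0.7455 < 1 for every player regardless of endowment, so the Nash equilibrium is zero contribution and the group total is Σ E_j = 52 + 44 + 23 + 29 + 31 + 55 + 23 + 10 + 23 + 10 + 38 = 338.
Each contributed unit returns 8.200 to the group, so the social optimum is full contribution by everyone: group total = 8.200 × 338 = 2771.60.
Efficiency loss = (8.200 − 1) × 338 = 2433.60.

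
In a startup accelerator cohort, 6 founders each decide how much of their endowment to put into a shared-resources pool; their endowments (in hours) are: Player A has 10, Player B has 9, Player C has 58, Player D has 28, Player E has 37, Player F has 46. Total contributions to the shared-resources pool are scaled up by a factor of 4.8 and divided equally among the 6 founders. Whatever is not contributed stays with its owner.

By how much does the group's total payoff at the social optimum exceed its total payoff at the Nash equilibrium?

The private return per contributed unit is 4.8/6 = 0.8000 < 1 for every player regardless of endowment, so the Nash equilibrium is zero contribution and the group total is Σ E_j = 10 + 9 + 58 + 28 + 37 + 46 = 188.
Each contributed unit returns 4.800 to the group, so the social optimum is full contribution by everyone: group total = 4.800 × 188 = 902.40.
Efficiency loss = (4.800 − 1) × 188 = 714.40.

714.40 hours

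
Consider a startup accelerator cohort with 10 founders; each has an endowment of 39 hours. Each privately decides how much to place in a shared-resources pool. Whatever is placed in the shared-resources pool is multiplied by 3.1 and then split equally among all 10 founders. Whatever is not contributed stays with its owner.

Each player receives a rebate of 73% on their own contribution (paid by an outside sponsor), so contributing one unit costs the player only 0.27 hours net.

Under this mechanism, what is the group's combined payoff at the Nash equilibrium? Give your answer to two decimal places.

Under the mechanism each unit contributed yields (3.1/10) / 0.27 = 1.1481 back to its contributor per unit of net cost, which exceeds 1, making full contribution the dominant choice for everyone.
So the Nash equilibrium is full contribution by all 10; the group earns 10 × (39 × 0.73 + 3.1 × 39) = 1493.70.

1493.70 hours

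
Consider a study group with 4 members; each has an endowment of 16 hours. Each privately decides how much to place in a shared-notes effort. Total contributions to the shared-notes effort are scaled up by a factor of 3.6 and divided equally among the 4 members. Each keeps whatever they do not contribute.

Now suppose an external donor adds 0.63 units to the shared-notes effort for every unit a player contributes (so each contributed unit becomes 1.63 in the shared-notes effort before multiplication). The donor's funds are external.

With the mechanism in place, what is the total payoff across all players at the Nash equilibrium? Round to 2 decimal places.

The effective private return per unit is now 3.6 × 1.63 / 4 = 1.4670 > 1, so every player's dominant strategy flips to full contribution.
So the Nash equilibrium is full contribution by all 4; the group earns 3.6 × 1.63 × 64 = 375.55.

375.55 hours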